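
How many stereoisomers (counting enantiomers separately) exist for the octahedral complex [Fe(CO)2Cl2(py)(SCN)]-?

An octahedron has six vertices in three trans pairs; every non-trans pair is cis.
Systematic placement gives 6 geometric isomers: CO trans, Cl trans; CO trans, Cl cis; CO cis, Cl cis (3 arrangements, 2 chiral); CO cis, Cl trans.
Of these, 2 lack any improper symmetry element and so occur as enantiomeric pairs, giving 6 + 2 = 8 stereoisomers in total.

8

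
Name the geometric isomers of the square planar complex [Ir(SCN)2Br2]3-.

A square has two trans pairs of vertices; adjacent vertices are cis.
There are 2 geometric isomers: SCN cis; SCN trans.

cis and trans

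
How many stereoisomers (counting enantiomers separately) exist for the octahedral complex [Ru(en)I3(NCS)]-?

2

The six octahedral sites form three mutually perpendicular trans pairs.
Each en is bidentate and must span two cis positions.
There are 2 geometric isomers: I mer; I fac.
Each arrangement has an internal mirror plane or centre of symmetry, so none is chiral.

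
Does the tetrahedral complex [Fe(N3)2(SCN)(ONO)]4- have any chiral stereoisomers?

All four vertices of a tetrahedron are equivalent and mutually adjacent, so cis/trans isomerism cannot arise.
Only one geometric arrangement is possible.

no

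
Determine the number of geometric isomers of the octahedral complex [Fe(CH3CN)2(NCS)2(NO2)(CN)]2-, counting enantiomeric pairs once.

The six octahedral sites form three mutually perpendicular trans pairs.
Working through the distinct placements yields 6 geometric isomers: CH3CN trans, NCS cis; CH3CN trans, NCS trans; CH3CN cis, NCS cis (3 arrangements, 2 chiral); CH3CN cis, NCS trans.

6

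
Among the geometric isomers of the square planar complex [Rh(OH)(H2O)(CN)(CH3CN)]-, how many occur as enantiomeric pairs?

0

A square has two trans pairs of vertices; adjacent vertices are cis.
Working through the distinct placements yields 3 geometric isomers: (CH3CN/H2O trans, CN/OH trans); (CH3CN/OH trans, CN/H2O trans); (CH3CN/CN trans, H2O/OH trans).
Each arrangement has an internal mirror plane or centre of symmetry, so none is chiral.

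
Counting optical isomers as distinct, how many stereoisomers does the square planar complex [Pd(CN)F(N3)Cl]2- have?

A square has two trans pairs of vertices; adjacent vertices are cis.
Working through the distinct placements yields 3 geometric isomers: (CN/F trans, Cl/N3 trans); (CN/N3 trans, Cl/F trans); (CN/Cl trans, F/N3 trans).
Each arrangement has an internal mirror plane or centre of symmetry, so none is chiral.

3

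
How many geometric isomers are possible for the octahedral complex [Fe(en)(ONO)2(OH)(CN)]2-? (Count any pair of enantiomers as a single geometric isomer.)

Each en is bidentate and must span two cis positions.
Systematic placement gives 4 geometric isomers: ONO cis (3 arrangements, 2 chiral); ONO trans.

4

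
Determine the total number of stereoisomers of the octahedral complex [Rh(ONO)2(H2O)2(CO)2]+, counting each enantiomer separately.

6

The six octahedral sites form three mutually perpendicular trans pairs.
Working through the distinct placements yields 5 geometric isomers: ONO trans, H2O trans, CO trans; ONO cis, H2O cis, CO trans; ONO trans, H2O cis, CO cis; ONO cis, H2O cis, CO cis (chiral); ONO cis, H2O trans, CO cis.
One of these lacks any improper symmetry element and so occurs as an enantiomeric pair, giving 5 + 1 = 6 stereoisomers in total.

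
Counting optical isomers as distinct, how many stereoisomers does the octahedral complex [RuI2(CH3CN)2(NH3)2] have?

In an octahedral complex each vertex has one trans partner and four cis neighbours.
Working through the distinct placements yields 5 geometric isomers: I trans, CH3CN trans, NH3 trans; I cis, CH3CN trans, NH3 cis; I cis, CH3CN cis, NH3 trans; I cis, CH3CN cis, NH3 cis (chiral); I trans, CH3CN cis, NH3 cis.
One of these lacks any improper symmetry element and so occurs as an enantiomeric pair, giving 5 + 1 = 6 stereoisomers in total.

6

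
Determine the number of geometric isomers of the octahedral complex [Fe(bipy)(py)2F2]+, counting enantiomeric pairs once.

3

The six octahedral sites form three mutually perpendicular trans pairs.
Each bipy is bidentate and must span two cis positions.
The distinct arrangements are (3 in all): py cis, F trans; py trans, F cis; py cis, F cis (chiral).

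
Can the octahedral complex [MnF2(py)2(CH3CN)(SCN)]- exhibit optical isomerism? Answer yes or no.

yes

An octahedron has six vertices in three trans pairs; every non-trans pair is cis.
Systematic placement gives 6 geometric isomers: F cis, py trans; F cis, py cis (3 arrangements, 2 chiral); F trans, py trans; F trans, py cis.
Of these, 2 lack any improper symmetry element and so occur as enantiomeric pairs, giving 6 + 2 = 8 stereoisomers in total.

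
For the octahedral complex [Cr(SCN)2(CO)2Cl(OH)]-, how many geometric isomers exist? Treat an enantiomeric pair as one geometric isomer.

6

An octahedron has six vertices in three trans pairs; every non-trans pair is cis.
There are 6 geometric isomers: SCN trans, CO trans; SCN cis, CO trans; SCN trans, CO cis; SCN cis, CO cis (3 arrangements, 2 chiral).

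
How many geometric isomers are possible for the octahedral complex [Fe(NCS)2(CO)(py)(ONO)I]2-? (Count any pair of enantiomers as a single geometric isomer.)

9

Systematic enumeration (placing each ligand type in turn and discarding arrangements equivalent by rotation or reflection) gives 9 geometric isomers.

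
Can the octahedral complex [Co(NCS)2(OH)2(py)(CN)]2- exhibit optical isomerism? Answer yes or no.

yes

The six octahedral sites form three mutually perpendicular trans pairs.
Working through the distinct placements yields 6 geometric isomers: NCS cis, OH cis (3 arrangements, 2 chiral); NCS cis, OH trans; NCS trans, OH cis; NCS trans, OH trans.
Of these, 2 lack any improper symmetry element and so occur as enantiomeric pairs, giving 6 + 2 = 8 stereoisomers in total.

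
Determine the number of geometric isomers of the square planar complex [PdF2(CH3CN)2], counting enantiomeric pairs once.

A square has two trans pairs of vertices; adjacent vertices are cis.
There are 2 geometric isomers: F cis; F trans.

2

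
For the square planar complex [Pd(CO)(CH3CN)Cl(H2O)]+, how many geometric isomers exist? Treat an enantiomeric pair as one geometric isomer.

A square has two trans pairs of vertices; adjacent vertices are cis.
Systematic placement gives 3 geometric isomers: (CH3CN/Cl trans, CO/H2O trans); (CH3CN/H2O trans, CO/Cl trans); (CH3CN/CO trans, Cl/H2O trans).

3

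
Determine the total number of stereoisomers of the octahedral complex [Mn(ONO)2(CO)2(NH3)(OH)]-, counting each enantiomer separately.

8

An octahedron has six vertices in three trans pairs; every non-trans pair is cis.
Systematic placement gives 6 geometric isomers: ONO trans, CO trans; ONO cis, CO trans; ONO trans, CO cis; ONO cis, CO cis (3 arrangements, 2 chiral).
Of these, 2 lack any improper symmetry element and so occur as enantiomeric pairs, giving 6 + 2 = 8 stereoisomers in total.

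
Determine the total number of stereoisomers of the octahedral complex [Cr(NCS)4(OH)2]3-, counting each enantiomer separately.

Systematic placement gives 2 geometric isomers: OH trans; OH cis.
Each arrangement has an internal mirror plane or centre of symmetry, so none is chiral.

2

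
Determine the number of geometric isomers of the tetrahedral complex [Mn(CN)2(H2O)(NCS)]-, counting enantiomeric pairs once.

1

All four vertices of a tetrahedron are equivalent and mutually adjacent, so cis/trans isomerism cannot arise.
Only one geometric arrangement is possible.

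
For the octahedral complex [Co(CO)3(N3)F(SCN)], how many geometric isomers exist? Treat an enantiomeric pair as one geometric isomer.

In an octahedral complex each vertex has one trans partner and four cis neighbours.
There are 4 geometric isomers: CO mer (3 arrangements); CO fac (chiral).

4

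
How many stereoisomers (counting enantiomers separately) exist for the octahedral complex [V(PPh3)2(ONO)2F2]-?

In an octahedral complex each vertex has one trans partner and four cis neighbours.
Working through the distinct placements yields 5 geometric isomers: PPh3 trans, ONO trans, F trans; PPh3 cis, ONO cis, F trans; PPh3 trans, ONO cis, F cis; PPh3 cis, ONO cis, F cis (chiral); PPh3 cis, ONO trans, F cis.
One of these lacks any improper symmetry element and so occurs as an enantiomeric pair, giving 5 + 1 = 6 stereoisomers in total.

6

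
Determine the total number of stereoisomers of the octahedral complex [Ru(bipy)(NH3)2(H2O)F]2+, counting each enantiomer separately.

Each bipy is bidentate and must span two cis positions.
Systematic placement gives 4 geometric isomers: NH3 cis (3 arrangements, 2 chiral); NH3 trans.
Of these, 2 lack any improper symmetry element and so occur as enantiomeric pairs, giving 4 + 2 = 6 stereoisomers in total.

6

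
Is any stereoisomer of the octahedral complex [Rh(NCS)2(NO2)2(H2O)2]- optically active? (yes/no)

In an octahedral complex each vertex has one trans partner and four cis neighbours.
Working through the distinct placements yields 5 geometric isomers: NCS trans, NO2 trans, H2O trans; NCS cis, NO2 cis, H2O trans; NCS cis, NO2 trans, H2O cis; NCS cis, NO2 cis, H2O cis (chiral); NCS trans, NO2 cis, H2O cis.
One of these lacks any improper symmetry element and so occurs as an enantiomeric pair, giving 5 + 1 = 6 stereoisomers in total.

yes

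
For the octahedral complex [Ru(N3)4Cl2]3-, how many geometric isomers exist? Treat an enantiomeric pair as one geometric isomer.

2

There are 2 geometric isomers: Cl trans; Cl cis.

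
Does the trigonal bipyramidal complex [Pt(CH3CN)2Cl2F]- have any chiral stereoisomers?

yes

Systematic enumeration (placing each ligand type in turn and discarding arrangements equivalent by rotation or reflection) gives 5 geometric isomers.
One of these lacks any improper symmetry element and so occurs as an enantiomeric pair, giving 5 + 1 = 6 stereoisomers in total.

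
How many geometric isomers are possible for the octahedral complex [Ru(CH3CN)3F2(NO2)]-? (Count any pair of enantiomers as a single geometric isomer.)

3

Working through the distinct placements yields 3 geometric isomers: CH3CN mer, F cis; CH3CN mer, F trans; CH3CN fac, F cis.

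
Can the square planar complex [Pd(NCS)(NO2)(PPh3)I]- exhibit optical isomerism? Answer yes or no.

A square has two trans pairs of vertices; adjacent vertices are cis.
There are 3 geometric isomers: (I/NO2 trans, NCS/PPh3 trans); (I/PPh3 trans, NCS/NO2 trans); (I/NCS trans, NO2/PPh3 trans).
Each arrangement has an internal mirror plane or centre of symmetry, so none is chiral.

no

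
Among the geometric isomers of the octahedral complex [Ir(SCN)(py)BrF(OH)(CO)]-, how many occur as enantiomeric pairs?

An octahedron has six vertices in three trans pairs; every non-trans pair is cis.
Placing the ligands in turn and identifying arrangements related by rotation or reflection leaves 15 distinct geometric isomers.
Of these, 15 lack any improper symmetry element and so occur as enantiomeric pairs, giving 15 + 15 = 30 stereoisomers in total.

15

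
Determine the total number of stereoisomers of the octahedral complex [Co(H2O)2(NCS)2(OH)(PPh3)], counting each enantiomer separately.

8

Systematic placement gives 6 geometric isomers: H2O trans, NCS trans; H2O trans, NCS cis; H2O cis, NCS cis (3 arrangements, 2 chiral); H2O cis, NCS trans.
Of these, 2 lack any improper symmetry element and so occur as enantiomeric pairs, giving 6 + 2 = 8 stereoisomers in total.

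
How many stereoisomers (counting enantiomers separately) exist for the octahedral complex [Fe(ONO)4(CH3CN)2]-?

In an octahedral complex each vertex has one trans partner and four cis neighbours.
Working through the distinct placements yields 2 geometric isomers: CH3CN trans; CH3CN cis.
Each arrangement has an internal mirror plane or centre of symmetry, so none is chiral.

2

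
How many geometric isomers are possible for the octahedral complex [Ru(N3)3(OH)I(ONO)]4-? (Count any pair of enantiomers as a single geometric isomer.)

In an octahedral complex each vertex has one trans partner and four cis neighbours.
There are 4 geometric isomers: N3 mer (3 arrangements); N3 fac (chiral).

4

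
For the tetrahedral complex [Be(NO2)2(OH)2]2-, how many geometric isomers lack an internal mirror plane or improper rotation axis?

0

All four vertices of a tetrahedron are equivalent and mutually adjacent, so cis/trans isomerism cannot arise.
Only one geometric arrangement is possible.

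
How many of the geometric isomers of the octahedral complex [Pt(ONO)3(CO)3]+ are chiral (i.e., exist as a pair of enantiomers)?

0

An octahedron has six vertices in three trans pairs; every non-trans pair is cis.
There are 2 geometric isomers: ONO mer; ONO fac.
Each arrangement has an internal mirror plane or centre of symmetry, so none is chiral.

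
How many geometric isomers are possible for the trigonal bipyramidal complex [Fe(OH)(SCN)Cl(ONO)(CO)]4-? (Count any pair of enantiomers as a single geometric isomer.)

In a trigonal bipyramid the two axial positions differ from the three equatorial ones.
Exhaustive case analysis gives 10 geometric isomers.

10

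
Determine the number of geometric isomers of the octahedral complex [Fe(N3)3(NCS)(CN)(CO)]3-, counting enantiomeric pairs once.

4

An octahedron has six vertices in three trans pairs; every non-trans pair is cis.
There are 4 geometric isomers: N3 mer (3 arrangements); N3 fac (chiral).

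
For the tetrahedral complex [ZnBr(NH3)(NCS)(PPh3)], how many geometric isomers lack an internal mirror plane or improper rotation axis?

1

All four vertices of a tetrahedron are equivalent and mutually adjacent, so cis/trans isomerism cannot arise.
Only one geometric arrangement is possible; it has no improper symmetry element, so it exists as a pair of enantiomers (2 stereoisomers).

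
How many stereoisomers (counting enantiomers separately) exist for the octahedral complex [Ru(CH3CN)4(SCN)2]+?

The distinct arrangements are (2 in all): SCN trans; SCN cis.
Each arrangement has an internal mirror plane or centre of symmetry, so none is chiral.

2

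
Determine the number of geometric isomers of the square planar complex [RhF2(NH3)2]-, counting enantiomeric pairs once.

2

A square has two trans pairs of vertices; adjacent vertices are cis.
There are 2 geometric isomers: F cis; F trans.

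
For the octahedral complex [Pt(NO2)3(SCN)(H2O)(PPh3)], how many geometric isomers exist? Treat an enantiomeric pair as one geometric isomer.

4

In an octahedral complex each vertex has one trans partner and four cis neighbours.
There are 4 geometric isomers: NO2 mer (3 arrangements); NO2 fac (chiral).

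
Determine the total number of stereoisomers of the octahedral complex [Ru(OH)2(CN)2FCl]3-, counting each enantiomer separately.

An octahedron has six vertices in three trans pairs; every non-trans pair is cis.
Working through the distinct placements yields 6 geometric isomers: OH trans, CN trans; OH cis, CN trans; OH trans, CN cis; OH cis, CN cis (3 arrangements, 2 chiral).
Of these, 2 lack any improper symmetry element and so occur as enantiomeric pairs, giving 6 + 2 = 8 stereoisomers in total.

8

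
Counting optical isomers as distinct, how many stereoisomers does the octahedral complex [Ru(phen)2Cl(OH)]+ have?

In an octahedral complex each vertex has one trans partner and four cis neighbours.
Each phen is bidentate and must span two cis positions.
Systematic placement gives 2 geometric isomers: Cl and OH mutually trans; Cl and OH mutually cis (chiral).
One of these lacks any improper symmetry element and so occurs as an enantiomeric pair, giving 2 + 1 = 3 stereoisomers in total.

3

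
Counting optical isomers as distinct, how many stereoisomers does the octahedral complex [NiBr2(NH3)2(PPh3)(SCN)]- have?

8

An octahedron has six vertices in three trans pairs; every non-trans pair is cis.
Systematic placement gives 6 geometric isomers: Br trans, NH3 trans; Br trans, NH3 cis; Br cis, NH3 cis (3 arrangements, 2 chiral); Br cis, NH3 trans.
Of these, 2 lack any improper symmetry element and so occur as enantiomeric pairs, giving 6 + 2 = 8 stereoisomers in total.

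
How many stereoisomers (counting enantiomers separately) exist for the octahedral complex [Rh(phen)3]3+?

An octahedron has six vertices in three trans pairs; every non-trans pair is cis.
Each phen is bidentate and must span two cis positions.
Only one geometric arrangement is possible; it has no improper symmetry element, so it exists as a pair of enantiomers (2 stereoisomers).

2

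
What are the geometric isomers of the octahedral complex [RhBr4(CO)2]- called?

Working through the distinct placements yields 2 geometric isomers: CO trans; CO cis.

cis and trans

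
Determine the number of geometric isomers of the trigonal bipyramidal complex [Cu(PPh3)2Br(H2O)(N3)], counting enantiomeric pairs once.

In a trigonal bipyramid the two axial positions differ from the three equatorial ones.
Placing the ligands in turn and identifying arrangements related by rotation or reflection leaves 7 distinct geometric isomers.

7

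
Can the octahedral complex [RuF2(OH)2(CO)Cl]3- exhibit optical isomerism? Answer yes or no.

yes

The six octahedral sites form three mutually perpendicular trans pairs.
The distinct arrangements are (6 in all): F trans, OH trans; F cis, OH cis (3 arrangements, 2 chiral); F cis, OH trans; F trans, OH cis.
Of these, 2 lack any improper symmetry element and so occur as enantiomeric pairs, giving 6 + 2 = 8 stereoisomers in total.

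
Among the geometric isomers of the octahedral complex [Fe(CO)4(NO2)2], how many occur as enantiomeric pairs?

0

An octahedron has six vertices in three trans pairs; every non-trans pair is cis.
The distinct arrangements are (2 in all): NO2 trans; NO2 cis.
Each arrangement has an internal mirror plane or centre of symmetry, so none is chiral.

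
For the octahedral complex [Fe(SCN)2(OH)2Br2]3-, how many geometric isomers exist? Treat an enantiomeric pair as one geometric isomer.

5

The six octahedral sites form three mutually perpendicular trans pairs.
Systematic placement gives 5 geometric isomers: SCN trans, OH trans, Br trans; SCN cis, OH cis, Br trans; SCN trans, OH cis, Br cis; SCN cis, OH cis, Br cis (chiral); SCN cis, OH trans, Br cis.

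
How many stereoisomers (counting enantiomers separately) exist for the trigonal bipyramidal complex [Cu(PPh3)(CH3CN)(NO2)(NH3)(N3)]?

20

Systematic enumeration (placing each ligand type in turn and discarding arrangements equivalent by rotation or reflection) gives 10 geometric isomers.
Of these, 10 lack any improper symmetry element and so occur as enantiomeric pairs, giving 10 + 10 = 20 stereoisomers in total.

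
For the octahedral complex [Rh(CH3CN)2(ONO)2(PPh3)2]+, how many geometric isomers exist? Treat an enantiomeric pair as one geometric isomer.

5

In an octahedral complex each vertex has one trans partner and four cis neighbours.
There are 5 geometric isomers: CH3CN trans, ONO trans, PPh3 trans; CH3CN trans, ONO cis, PPh3 cis; CH3CN cis, ONO cis, PPh3 trans; CH3CN cis, ONO cis, PPh3 cis (chiral); CH3CN cis, ONO trans, PPh3 cis.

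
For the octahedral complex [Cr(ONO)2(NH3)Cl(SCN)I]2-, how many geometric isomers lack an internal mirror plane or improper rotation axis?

6

In an octahedral complex each vertex has one trans partner and four cis neighbours.
Placing the ligands in turn and identifying arrangements related by rotation or reflection leaves 9 distinct geometric isomers.
Of these, 6 lack any improper symmetry element and so occur as enantiomeric pairs, giving 9 + 6 = 15 stereoisomers in total.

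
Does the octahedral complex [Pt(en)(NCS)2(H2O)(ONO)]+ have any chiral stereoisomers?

yes

Each en is bidentate and must span two cis positions.
Systematic placement gives 4 geometric isomers: NCS cis (3 arrangements, 2 chiral); NCS trans.
Of these, 2 lack any improper symmetry element and so occur as enantiomeric pairs, giving 4 + 2 = 6 stereoisomers in total.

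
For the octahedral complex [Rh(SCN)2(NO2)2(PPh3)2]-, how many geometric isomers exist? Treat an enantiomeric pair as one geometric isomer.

5

Systematic placement gives 5 geometric isomers: SCN trans, NO2 trans, PPh3 trans; SCN cis, NO2 trans, PPh3 cis; SCN trans, NO2 cis, PPh3 cis; SCN cis, NO2 cis, PPh3 cis (chiral); SCN cis, NO2 cis, PPh3 trans.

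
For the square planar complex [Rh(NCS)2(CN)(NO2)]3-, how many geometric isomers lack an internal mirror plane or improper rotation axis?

Working through the distinct placements yields 2 geometric isomers: NCS cis; NCS trans.
Each arrangement has an internal mirror plane or centre of symmetry, so none is chiral.

0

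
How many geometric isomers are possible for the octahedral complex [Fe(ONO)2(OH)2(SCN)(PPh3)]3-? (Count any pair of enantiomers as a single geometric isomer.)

An octahedron has six vertices in three trans pairs; every non-trans pair is cis.
Systematic placement gives 6 geometric isomers: ONO trans, OH trans; ONO cis, OH trans; ONO cis, OH cis (3 arrangements, 2 chiral); ONO trans, OH cis.

6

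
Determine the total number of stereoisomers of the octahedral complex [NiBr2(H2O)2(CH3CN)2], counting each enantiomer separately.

6

In an octahedral complex each vertex has one trans partner and four cis neighbours.
Systematic placement gives 5 geometric isomers: Br trans, H2O trans, CH3CN trans; Br trans, H2O cis, CH3CN cis; Br cis, H2O trans, CH3CN cis; Br cis, H2O cis, CH3CN cis (chiral); Br cis, H2O cis, CH3CN trans.
One of these lacks any improper symmetry element and so occurs as an enantiomeric pair, giving 5 + 1 = 6 stereoisomers in total.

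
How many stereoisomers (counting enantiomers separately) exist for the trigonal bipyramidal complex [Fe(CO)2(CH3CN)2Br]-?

6

Placing the ligands in turn and identifying arrangements related by rotation or reflection leaves 5 distinct geometric isomers.
One of these lacks any improper symmetry element and so occurs as an enantiomeric pair, giving 5 + 1 = 6 stereoisomers in total.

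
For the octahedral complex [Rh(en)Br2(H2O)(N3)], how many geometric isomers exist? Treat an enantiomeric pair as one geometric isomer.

Each en is bidentate and must span two cis positions.
Working through the distinct placements yields 4 geometric isomers: Br trans; Br cis (3 arrangements, 2 chiral).

4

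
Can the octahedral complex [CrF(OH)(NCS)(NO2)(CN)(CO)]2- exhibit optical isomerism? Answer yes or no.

yes

In an octahedral complex each vertex has one trans partner and four cis neighbours.
Placing the ligands in turn and identifying arrangements related by rotation or reflection leaves 15 distinct geometric isomers.
Of these, 15 lack any improper symmetry element and so occur as enantiomeric pairs, giving 15 + 15 = 30 stereoisomers in total.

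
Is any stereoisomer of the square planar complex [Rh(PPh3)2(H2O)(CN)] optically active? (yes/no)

no

In a square planar complex each vertex has one trans partner and two cis neighbours.
Working through the distinct placements yields 2 geometric isomers: PPh3 cis; PPh3 trans.
Each arrangement has an internal mirror plane or centre of symmetry, so none is chiral.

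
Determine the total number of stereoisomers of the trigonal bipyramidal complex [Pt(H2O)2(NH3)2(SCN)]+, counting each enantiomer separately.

6

A trigonal bipyramid has two axial and three equatorial sites, which are chemically inequivalent.
Systematic enumeration (placing each ligand type in turn and discarding arrangements equivalent by rotation or reflection) gives 5 geometric isomers.
One of these lacks any improper symmetry element and so occurs as an enantiomeric pair, giving 5 + 1 = 6 stereoisomers in total.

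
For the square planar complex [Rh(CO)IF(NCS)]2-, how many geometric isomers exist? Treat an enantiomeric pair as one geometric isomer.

3

Working through the distinct placements yields 3 geometric isomers: (CO/I trans, F/NCS trans); (CO/NCS trans, F/I trans); (CO/F trans, I/NCS trans).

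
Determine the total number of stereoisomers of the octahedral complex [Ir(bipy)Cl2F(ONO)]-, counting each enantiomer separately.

In an octahedral complex each vertex has one trans partner and four cis neighbours.
Each bipy is bidentate and must span two cis positions.
Systematic placement gives 4 geometric isomers: Cl trans; Cl cis (3 arrangements, 2 chiral).
Of these, 2 lack any improper symmetry element and so occur as enantiomeric pairs, giving 4 + 2 = 6 stereoisomers in total.

6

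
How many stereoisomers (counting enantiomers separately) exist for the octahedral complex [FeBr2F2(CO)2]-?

6

In an octahedral complex each vertex has one trans partner and four cis neighbours.
There are 5 geometric isomers: Br trans, F trans, CO trans; Br trans, F cis, CO cis; Br cis, F trans, CO cis; Br cis, F cis, CO cis (chiral); Br cis, F cis, CO trans.
One of these lacks any improper symmetry element and so occurs as an enantiomeric pair, giving 5 + 1 = 6 stereoisomers in total.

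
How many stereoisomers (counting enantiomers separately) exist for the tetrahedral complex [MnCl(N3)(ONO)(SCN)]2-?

2

All four vertices of a tetrahedron are equivalent and mutually adjacent, so cis/trans isomerism cannot arise.
Only one geometric arrangement is possible; it has no improper symmetry element, so it exists as a pair of enantiomers (2 stereoisomers).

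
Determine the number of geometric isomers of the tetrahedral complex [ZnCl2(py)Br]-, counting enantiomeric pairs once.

1

In a tetrahedral complex all four positions are equivalent and every pair of ligands is adjacent — there is no cis/trans distinction.
Only one geometric arrangement is possible.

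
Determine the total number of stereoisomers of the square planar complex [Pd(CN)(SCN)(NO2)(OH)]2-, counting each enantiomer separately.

A square has two trans pairs of vertices; adjacent vertices are cis.
Working through the distinct placements yields 3 geometric isomers: (CN/OH trans, NO2/SCN trans); (CN/SCN trans, NO2/OH trans); (CN/NO2 trans, OH/SCN trans).
Each arrangement has an internal mirror plane or centre of symmetry, so none is chiral.

3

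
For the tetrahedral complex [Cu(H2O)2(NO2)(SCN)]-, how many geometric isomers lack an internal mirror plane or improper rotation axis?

All four vertices of a tetrahedron are equivalent and mutually adjacent, so cis/trans isomerism cannot arise.
Only one geometric arrangement is possible.

0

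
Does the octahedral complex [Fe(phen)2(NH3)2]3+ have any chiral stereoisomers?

Each phen is bidentate and must span two cis positions.
There are 2 geometric isomers: NH3 trans; NH3 cis (chiral).
One of these lacks any improper symmetry element and so occurs as an enantiomeric pair, giving 2 + 1 = 3 stereoisomers in total.

yes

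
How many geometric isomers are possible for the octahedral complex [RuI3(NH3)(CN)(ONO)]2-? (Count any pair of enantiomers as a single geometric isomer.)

4

There are 4 geometric isomers: I mer (3 arrangements); I fac (chiral).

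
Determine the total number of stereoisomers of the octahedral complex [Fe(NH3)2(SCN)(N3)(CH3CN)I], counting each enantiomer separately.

15

Placing the ligands in turn and identifying arrangements related by rotation or reflection leaves 9 distinct geometric isomers.
Of these, 6 lack any improper symmetry element and so occur as enantiomeric pairs, giving 9 + 6 = 15 stereoisomers in total.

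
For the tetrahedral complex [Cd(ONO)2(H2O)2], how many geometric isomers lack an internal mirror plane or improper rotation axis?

0

Only one geometric arrangement is possible.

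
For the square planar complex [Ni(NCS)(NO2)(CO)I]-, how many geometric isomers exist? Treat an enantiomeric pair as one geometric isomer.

Systematic placement gives 3 geometric isomers: (CO/NCS trans, I/NO2 trans); (CO/NO2 trans, I/NCS trans); (CO/I trans, NCS/NO2 trans).

3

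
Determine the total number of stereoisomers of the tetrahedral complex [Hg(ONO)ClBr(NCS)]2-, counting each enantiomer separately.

2

In a tetrahedral complex all four positions are equivalent and every pair of ligands is adjacent — there is no cis/trans distinction.
Only one geometric arrangement is possible; it has no improper symmetry element, so it exists as a pair of enantiomers (2 stereoisomers).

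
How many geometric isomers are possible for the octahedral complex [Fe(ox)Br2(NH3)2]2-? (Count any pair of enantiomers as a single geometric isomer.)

3

In an octahedral complex each vertex has one trans partner and four cis neighbours.
Each ox is bidentate and must span two cis positions.
There are 3 geometric isomers: Br trans, NH3 cis; Br cis, NH3 cis (chiral); Br cis, NH3 trans.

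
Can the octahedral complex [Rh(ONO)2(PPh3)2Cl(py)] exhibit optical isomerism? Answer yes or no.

Working through the distinct placements yields 6 geometric isomers: ONO cis, PPh3 cis (3 arrangements, 2 chiral); ONO cis, PPh3 trans; ONO trans, PPh3 cis; ONO trans, PPh3 trans.
Of these, 2 lack any improper symmetry element and so occur as enantiomeric pairs, giving 6 + 2 = 8 stereoisomers in total.

yes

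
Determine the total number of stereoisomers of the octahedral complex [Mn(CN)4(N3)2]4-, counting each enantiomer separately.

2

Systematic placement gives 2 geometric isomers: N3 trans; N3 cis.
Each arrangement has an internal mirror plane or centre of symmetry, so none is chiral.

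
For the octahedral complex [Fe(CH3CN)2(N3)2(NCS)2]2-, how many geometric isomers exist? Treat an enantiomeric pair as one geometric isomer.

Working through the distinct placements yields 5 geometric isomers: CH3CN trans, N3 trans, NCS trans; CH3CN trans, N3 cis, NCS cis; CH3CN cis, N3 cis, NCS trans; CH3CN cis, N3 cis, NCS cis (chiral); CH3CN cis, N3 trans, NCS cis.

5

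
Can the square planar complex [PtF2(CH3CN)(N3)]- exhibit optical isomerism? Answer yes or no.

no

A square has two trans pairs of vertices; adjacent vertices are cis.
Working through the distinct placements yields 2 geometric isomers: F cis; F trans.
Each arrangement has an internal mirror plane or centre of symmetry, so none is chiral.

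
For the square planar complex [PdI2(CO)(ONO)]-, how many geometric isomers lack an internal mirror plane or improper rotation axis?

0

In a square planar complex each vertex has one trans partner and two cis neighbours.
Systematic placement gives 2 geometric isomers: I cis; I trans.
Each arrangement has an internal mirror plane or centre of symmetry, so none is chiral.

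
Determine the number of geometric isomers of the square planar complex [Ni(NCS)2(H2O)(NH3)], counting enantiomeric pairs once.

A square has two trans pairs of vertices; adjacent vertices are cis.
The distinct arrangements are (2 in all): NCS cis; NCS trans.

2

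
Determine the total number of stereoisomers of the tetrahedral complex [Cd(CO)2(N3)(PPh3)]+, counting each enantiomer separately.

1

All four vertices of a tetrahedron are equivalent and mutually adjacent, so cis/trans isomerism cannot arise.
Only one geometric arrangement is possible.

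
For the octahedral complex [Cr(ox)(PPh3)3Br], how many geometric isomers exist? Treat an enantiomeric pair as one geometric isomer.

2

An octahedron has six vertices in three trans pairs; every non-trans pair is cis.
Each ox is bidentate and must span two cis positions.
There are 2 geometric isomers: PPh3 fac; PPh3 mer.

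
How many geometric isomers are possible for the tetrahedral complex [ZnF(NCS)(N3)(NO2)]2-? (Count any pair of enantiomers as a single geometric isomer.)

In a tetrahedral complex all four positions are equivalent and every pair of ligands is adjacent — there is no cis/trans distinction.
Only one geometric arrangement is possible; it has no improper symmetry element, so it exists as a pair of enantiomers (2 stereoisomers).

1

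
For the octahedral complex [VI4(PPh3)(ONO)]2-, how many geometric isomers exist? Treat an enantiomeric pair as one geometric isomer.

2

In an octahedral complex each vertex has one trans partner and four cis neighbours.
There are 2 geometric isomers: PPh3 and ONO mutually trans; PPh3 and ONO mutually cis.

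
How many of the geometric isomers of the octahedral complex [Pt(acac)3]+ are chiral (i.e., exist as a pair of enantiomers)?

The six octahedral sites form three mutually perpendicular trans pairs.
Each acac is bidentate and must span two cis positions.
Only one geometric arrangement is possible; it has no improper symmetry element, so it exists as a pair of enantiomers (2 stereoisomers).

1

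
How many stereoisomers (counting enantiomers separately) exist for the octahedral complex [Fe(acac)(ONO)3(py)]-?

2

In an octahedral complex each vertex has one trans partner and four cis neighbours.
Each acac is bidentate and must span two cis positions.
Systematic placement gives 2 geometric isomers: ONO mer; ONO fac.
Each arrangement has an internal mirror plane or centre of symmetry, so none is chiral.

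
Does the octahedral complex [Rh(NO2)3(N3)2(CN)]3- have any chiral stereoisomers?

no

In an octahedral complex each vertex has one trans partner and four cis neighbours.
Systematic placement gives 3 geometric isomers: NO2 mer, N3 cis; NO2 mer, N3 trans; NO2 fac, N3 cis.
Each arrangement has an internal mirror plane or centre of symmetry, so none is chiral.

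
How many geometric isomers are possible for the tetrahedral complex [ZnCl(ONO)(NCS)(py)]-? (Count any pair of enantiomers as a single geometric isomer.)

1

All four vertices of a tetrahedron are equivalent and mutually adjacent, so cis/trans isomerism cannot arise.
Only one geometric arrangement is possible; it has no improper symmetry element, so it exists as a pair of enantiomers (2 stereoisomers).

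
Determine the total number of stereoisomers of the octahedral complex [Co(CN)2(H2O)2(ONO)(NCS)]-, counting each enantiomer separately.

An octahedron has six vertices in three trans pairs; every non-trans pair is cis.
Working through the distinct placements yields 6 geometric isomers: CN trans, H2O trans; CN trans, H2O cis; CN cis, H2O cis (3 arrangements, 2 chiral); CN cis, H2O trans.
Of these, 2 lack any improper symmetry element and so occur as enantiomeric pairs, giving 6 + 2 = 8 stereoisomers in total.

8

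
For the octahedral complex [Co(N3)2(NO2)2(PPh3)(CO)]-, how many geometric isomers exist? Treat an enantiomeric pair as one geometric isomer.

6

In an octahedral complex each vertex has one trans partner and four cis neighbours.
Working through the distinct placements yields 6 geometric isomers: N3 cis, NO2 cis (3 arrangements, 2 chiral); N3 cis, NO2 trans; N3 trans, NO2 cis; N3 trans, NO2 trans.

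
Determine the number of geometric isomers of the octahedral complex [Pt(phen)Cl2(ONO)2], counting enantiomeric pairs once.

3

Each phen is bidentate and must span two cis positions.
Systematic placement gives 3 geometric isomers: Cl trans, ONO cis; Cl cis, ONO cis (chiral); Cl cis, ONO trans.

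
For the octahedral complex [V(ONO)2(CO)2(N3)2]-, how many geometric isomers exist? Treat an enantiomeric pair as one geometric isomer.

The six octahedral sites form three mutually perpendicular trans pairs.
Working through the distinct placements yields 5 geometric isomers: ONO trans, CO trans, N3 trans; ONO cis, CO trans, N3 cis; ONO trans, CO cis, N3 cis; ONO cis, CO cis, N3 cis (chiral); ONO cis, CO cis, N3 trans.

5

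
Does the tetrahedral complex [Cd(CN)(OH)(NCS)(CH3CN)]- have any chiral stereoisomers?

Only one geometric arrangement is possible; it has no improper symmetry element, so it exists as a pair of enantiomers (2 stereoisomers).

yes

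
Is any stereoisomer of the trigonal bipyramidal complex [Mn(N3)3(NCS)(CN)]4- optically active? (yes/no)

A trigonal bipyramid has two axial and three equatorial sites, which are chemically inequivalent.
The distinct arrangements are (4 in all): NCS equatorial, CN axial; NCS axial, CN axial; NCS equatorial, CN equatorial; NCS axial, CN equatorial.
Each arrangement has an internal mirror plane or centre of symmetry, so none is chiral.

no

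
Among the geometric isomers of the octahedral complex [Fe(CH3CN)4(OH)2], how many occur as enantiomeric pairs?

In an octahedral complex each vertex has one trans partner and four cis neighbours.
There are 2 geometric isomers: OH trans; OH cis.
Each arrangement has an internal mirror plane or centre of symmetry, so none is chiral.

0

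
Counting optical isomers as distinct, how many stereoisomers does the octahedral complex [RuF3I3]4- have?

2

The six octahedral sites form three mutually perpendicular trans pairs.
There are 2 geometric isomers: F mer; F fac.
Each arrangement has an internal mirror plane or centre of symmetry, so none is chiral.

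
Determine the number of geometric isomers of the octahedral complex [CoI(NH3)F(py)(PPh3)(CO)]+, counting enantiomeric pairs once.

15

In an octahedral complex each vertex has one trans partner and four cis neighbours.
Placing the ligands in turn and identifying arrangements related by rotation or reflection leaves 15 distinct geometric isomers.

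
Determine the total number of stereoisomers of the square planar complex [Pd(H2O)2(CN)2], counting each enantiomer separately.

2

In a square planar complex each vertex has one trans partner and two cis neighbours.
Working through the distinct placements yields 2 geometric isomers: H2O cis; H2O trans.
Each arrangement has an internal mirror plane or centre of symmetry, so none is chiral.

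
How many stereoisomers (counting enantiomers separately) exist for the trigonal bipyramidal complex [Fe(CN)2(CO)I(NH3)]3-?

10

In a trigonal bipyramid the two axial positions differ from the three equatorial ones.
Exhaustive case analysis gives 7 geometric isomers.
Of these, 3 lack any improper symmetry element and so occur as enantiomeric pairs, giving 7 + 3 = 10 stereoisomers in total.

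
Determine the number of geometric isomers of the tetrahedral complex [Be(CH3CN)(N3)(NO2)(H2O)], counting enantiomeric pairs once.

1

In a tetrahedral complex all four positions are equivalent and every pair of ligands is adjacent — there is no cis/trans distinction.
Only one geometric arrangement is possible; it has no improper symmetry element, so it exists as a pair of enantiomers (2 stereoisomers).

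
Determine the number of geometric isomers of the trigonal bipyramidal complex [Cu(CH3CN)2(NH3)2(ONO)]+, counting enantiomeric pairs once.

In a trigonal bipyramid the two axial positions differ from the three equatorial ones.
Placing the ligands in turn and identifying arrangements related by rotation or reflection leaves 5 distinct geometric isomers.

5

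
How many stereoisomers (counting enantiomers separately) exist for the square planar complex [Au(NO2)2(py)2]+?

A square has two trans pairs of vertices; adjacent vertices are cis.
Working through the distinct placements yields 2 geometric isomers: NO2 cis; NO2 trans.
Each arrangement has an internal mirror plane or centre of symmetry, so none is chiral.

2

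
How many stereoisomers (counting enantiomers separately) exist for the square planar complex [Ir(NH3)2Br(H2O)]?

There are 2 geometric isomers: NH3 cis; NH3 trans.
Each arrangement has an internal mirror plane or centre of symmetry, so none is chiral.

2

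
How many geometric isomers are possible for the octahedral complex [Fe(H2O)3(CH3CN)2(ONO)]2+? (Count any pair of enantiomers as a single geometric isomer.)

3

In an octahedral complex each vertex has one trans partner and four cis neighbours.
Working through the distinct placements yields 3 geometric isomers: H2O mer, CH3CN trans; H2O fac, CH3CN cis; H2O mer, CH3CN cis.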